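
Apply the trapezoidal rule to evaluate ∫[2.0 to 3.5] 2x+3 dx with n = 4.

f(x) = 2x+3
a = 2.0, b = 3.5, n = 4
h = (b - a)/n = 0.375000

Trapezoidal rule: (h/2)[f(x₀) + 2f(x₁) + 2f(x₂) + ... + f(xₙ)]

x_0 = 2.0000, f(x_0) = 7.000000, coefficient = 1
x_1 = 2.3750, f(x_1) = 7.750000, coefficient = 2
x_2 = 2.7500, f(x_2) = 8.500000, coefficient = 2
x_3 = 3.1250, f(x_3) = 9.250000, coefficient = 2
x_4 = 3.5000, f(x_4) = 10.000000, coefficient = 1

I ≈ (0.375000/2) × 68.000000 = 12.750000
Exact value: 12.750000
Error: 0.000000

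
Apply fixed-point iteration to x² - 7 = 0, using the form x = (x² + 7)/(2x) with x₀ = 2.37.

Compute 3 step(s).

Equation: x² - 7 = 0
Fixed-point form: x = (x² + 7)/(2x)
x₀ = 2.37

x_1 = g(2.370000) = 2.661793
x_2 = g(2.661793) = 2.645800
x_3 = g(2.645800) = 2.645751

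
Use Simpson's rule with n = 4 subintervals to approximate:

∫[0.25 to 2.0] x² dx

f(x) = x²
a = 0.25, b = 2.0, n = 4
h = (b - a)/n = 0.437500

Simpson's rule: (h/3)[f(x₀) + 4f(x₁) + 2f(x₂) + ... + f(xₙ)]

x_0 = 0.2500, f(x_0) = 0.062500, coefficient = 1
x_1 = 0.6875, f(x_1) = 0.472656, coefficient = 4
x_2 = 1.1250, f(x_2) = 1.265625, coefficient = 2
x_3 = 1.5625, f(x_3) = 2.441406, coefficient = 4
x_4 = 2.0000, f(x_4) = 4.000000, coefficient = 1

I ≈ (0.437500/3) × 18.250000 = 2.661458
Exact value: 2.661458
Error: 0.000000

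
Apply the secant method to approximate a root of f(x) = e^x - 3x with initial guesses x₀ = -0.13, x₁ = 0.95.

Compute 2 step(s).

f(x) = e^x - 3x
x₀ = -0.13, x₁ = 0.95

Secant formula: x_{n+1} = x_n - f(x_n)(x_n - x_{n-1})/(f(x_n) - f(x_{n-1}))

Iteration 1:
  f(-0.130000) = 1.268095
  f(0.950000) = -0.264290
  x_2 = 0.950000 - (-0.264290)×(0.950000 - (-0.130000))/(-0.264290 - 1.268095)
       = 0.763733
Iteration 2:
  f(0.950000) = -0.264290
  f(0.763733) = -0.144925
  x_3 = 0.763733 - (-0.144925)×(0.763733 - 0.950000)/(-0.144925 - (-0.264290))
       = 0.537579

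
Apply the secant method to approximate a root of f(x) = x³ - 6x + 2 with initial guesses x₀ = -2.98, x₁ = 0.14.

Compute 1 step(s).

f(x) = x³ - 6x + 2
x₀ = -2.98, x₁ = 0.14

Secant formula: x_{n+1} = x_n - f(x_n)(x_n - x_{n-1})/(f(x_n) - f(x_{n-1}))

Iteration 1:
  f(-2.980000) = -6.583592
  f(0.140000) = 1.162744
  x_2 = 0.140000 - 1.162744×(0.140000 - (-2.980000))/(1.162744 - (-6.583592))
       = -0.328320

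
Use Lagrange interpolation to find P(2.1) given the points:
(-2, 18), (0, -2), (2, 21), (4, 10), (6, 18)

Lagrange interpolation formula:
P(x) = Σ yᵢ × Lᵢ(x)
where Lᵢ(x) = Π_{j≠i} (x - xⱼ)/(xᵢ - xⱼ)

L_0(2.1) = (2.1 - 0)/(-2 - 0) × (2.1 - 2)/(-2 - 2) × (2.1 - 4)/(-2 - 4) × (2.1 - 6)/(-2 - 6) = 0.004052
L_1(2.1) = (2.1 - (-2))/(0 - (-2)) × (2.1 - 2)/(0 - 2) × (2.1 - 4)/(0 - 4) × (2.1 - 6)/(0 - 6) = -0.031647
L_2(2.1) = (2.1 - (-2))/(2 - (-2)) × (2.1 - 0)/(2 - 0) × (2.1 - 4)/(2 - 4) × (2.1 - 6)/(2 - 6) = 0.996877
L_3(2.1) = (2.1 - (-2))/(4 - (-2)) × (2.1 - 0)/(4 - 0) × (2.1 - 2)/(4 - 2) × (2.1 - 6)/(4 - 6) = 0.034978
L_4(2.1) = (2.1 - (-2))/(6 - (-2)) × (2.1 - 0)/(6 - 0) × (2.1 - 2)/(6 - 2) × (2.1 - 4)/(6 - 4) = -0.004260

P(2.1) = 18×L_0(2.1) + (-2)×L_1(2.1) + 21×L_2(2.1) + 10×L_3(2.1) + 18×L_4(2.1)
P(2.1) = 21.343742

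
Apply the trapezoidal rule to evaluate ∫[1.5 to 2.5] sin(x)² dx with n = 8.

f(x) = sin(x)²
a = 1.5, b = 2.5, n = 8
h = (b - a)/n = 0.125000

Trapezoidal rule: (h/2)[f(x₀) + 2f(x₁) + 2f(x₂) + ... + f(xₙ)]

x_0 = 1.5000, f(x_0) = 0.994996, coefficient = 1
x_1 = 1.6250, f(x_1) = 0.997065, coefficient = 2
x_2 = 1.7500, f(x_2) = 0.968228, coefficient = 2
x_3 = 1.8750, f(x_3) = 0.910280, coefficient = 2
x_4 = 2.0000, f(x_4) = 0.826822, coefficient = 2
x_5 = 2.1250, f(x_5) = 0.723044, coefficient = 2
x_6 = 2.2500, f(x_6) = 0.605398, coefficient = 2
x_7 = 2.3750, f(x_7) = 0.481199, coefficient = 2
x_8 = 2.5000, f(x_8) = 0.358169, coefficient = 1

I ≈ (0.125000/2) × 12.377236 = 0.773577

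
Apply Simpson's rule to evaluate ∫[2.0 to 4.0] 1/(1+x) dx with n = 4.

f(x) = 1/(1+x)
a = 2.0, b = 4.0, n = 4
h = (b - a)/n = 0.500000

Simpson's rule: (h/3)[f(x₀) + 4f(x₁) + 2f(x₂) + ... + f(xₙ)]

x_0 = 2.0000, f(x_0) = 0.333333, coefficient = 1
x_1 = 2.5000, f(x_1) = 0.285714, coefficient = 4
x_2 = 3.0000, f(x_2) = 0.250000, coefficient = 2
x_3 = 3.5000, f(x_3) = 0.222222, coefficient = 4
x_4 = 4.0000, f(x_4) = 0.200000, coefficient = 1

I ≈ (0.500000/3) × 3.065079 = 0.510847
Exact value: 0.510826
Error: 0.000021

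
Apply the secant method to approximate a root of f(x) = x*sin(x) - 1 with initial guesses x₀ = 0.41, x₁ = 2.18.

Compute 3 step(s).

f(x) = x*sin(x) - 1
x₀ = 0.41, x₁ = 2.18

Secant formula: x_{n+1} = x_n - f(x_n)(x_n - x_{n-1})/(f(x_n) - f(x_{n-1}))

Iteration 1:
  f(0.410000) = -0.836570
  f(2.180000) = 0.787827
  x_2 = 2.180000 - 0.787827×(2.180000 - 0.410000)/(0.787827 - (-0.836570))
       = 1.321556
Iteration 2:
  f(2.180000) = 0.787827
  f(1.321556) = 0.280720
  x_3 = 1.321556 - 0.280720×(1.321556 - 2.180000)/(0.280720 - 0.787827)
       = 0.846345
Iteration 3:
  f(1.321556) = 0.280720
  f(0.846345) = -0.366204
  x_4 = 0.846345 - (-0.366204)×(0.846345 - 1.321556)/(-0.366204 - 0.280720)
       = 1.115347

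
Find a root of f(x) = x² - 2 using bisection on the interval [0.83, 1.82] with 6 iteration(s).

f(x) = x² - 2
Initial interval: [0.83, 1.82]

Iteration 1:
  c_1 = (0.830000 + 1.820000)/2 = 1.325000
  f(c_1) = f(1.325000) = -0.244375
  f(a) × f(c) ≥ 0, new interval: [1.325000, 1.820000]
Iteration 2:
  c_2 = (1.325000 + 1.820000)/2 = 1.572500
  f(c_2) = f(1.572500) = 0.472756
  f(a) × f(c) < 0, new interval: [1.325000, 1.572500]
Iteration 3:
  c_3 = (1.325000 + 1.572500)/2 = 1.448750
  f(c_3) = f(1.448750) = 0.098877
  f(a) × f(c) < 0, new interval: [1.325000, 1.448750]
Iteration 4:
  c_4 = (1.325000 + 1.448750)/2 = 1.386875
  f(c_4) = f(1.386875) = -0.076578
  f(a) × f(c) ≥ 0, new interval: [1.386875, 1.448750]
Iteration 5:
  c_5 = (1.386875 + 1.448750)/2 = 1.417812
  f(c_5) = f(1.417812) = 0.010192
  f(a) × f(c) < 0, new interval: [1.386875, 1.417812]
Iteration 6:
  c_6 = (1.386875 + 1.417812)/2 = 1.402344
  f(c_6) = f(1.402344) = -0.033432
  f(a) × f(c) ≥ 0, new interval: [1.402344, 1.417812]

After 6 iteration(s), the approximation is c_6 = 1.402344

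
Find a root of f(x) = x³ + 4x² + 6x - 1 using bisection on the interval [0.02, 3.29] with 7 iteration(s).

f(x) = x³ + 4x² + 6x - 1
Initial interval: [0.02, 3.29]

Iteration 1:
  c_1 = (0.020000 + 3.290000)/2 = 1.655000
  f(c_1) = f(1.655000) = 24.419186
  f(a) × f(c) < 0, new interval: [0.020000, 1.655000]
Iteration 2:
  c_2 = (0.020000 + 1.655000)/2 = 0.837500
  f(c_2) = f(0.837500) = 7.418053
  f(a) × f(c) < 0, new interval: [0.020000, 0.837500]
Iteration 3:
  c_3 = (0.020000 + 0.837500)/2 = 0.428750
  f(c_3) = f(0.428750) = 2.386622
  f(a) × f(c) < 0, new interval: [0.020000, 0.428750]
Iteration 4:
  c_4 = (0.020000 + 0.428750)/2 = 0.224375
  f(c_4) = f(0.224375) = 0.558923
  f(a) × f(c) < 0, new interval: [0.020000, 0.224375]
Iteration 5:
  c_5 = (0.020000 + 0.224375)/2 = 0.122188
  f(c_5) = f(0.122188) = -0.205332
  f(a) × f(c) ≥ 0, new interval: [0.122188, 0.224375]
Iteration 6:
  c_6 = (0.122188 + 0.224375)/2 = 0.173281
  f(c_6) = f(0.173281) = 0.164996
  f(a) × f(c) < 0, new interval: [0.122188, 0.173281]
Iteration 7:
  c_7 = (0.122188 + 0.173281)/2 = 0.147734
  f(c_7) = f(0.147734) = -0.023068
  f(a) × f(c) ≥ 0, new interval: [0.147734, 0.173281]

After 7 iteration(s), the approximation is c_7 = 0.147734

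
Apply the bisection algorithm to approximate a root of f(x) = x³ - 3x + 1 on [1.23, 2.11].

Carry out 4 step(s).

f(x) = x³ - 3x + 1
Initial interval: [1.23, 2.11]

Iteration 1:
  c_1 = (1.230000 + 2.110000)/2 = 1.670000
  f(c_1) = f(1.670000) = 0.647463
  f(a) × f(c) < 0, new interval: [1.230000, 1.670000]
Iteration 2:
  c_2 = (1.230000 + 1.670000)/2 = 1.450000
  f(c_2) = f(1.450000) = -0.301375
  f(a) × f(c) ≥ 0, new interval: [1.450000, 1.670000]
Iteration 3:
  c_3 = (1.450000 + 1.670000)/2 = 1.560000
  f(c_3) = f(1.560000) = 0.116416
  f(a) × f(c) < 0, new interval: [1.450000, 1.560000]
Iteration 4:
  c_4 = (1.450000 + 1.560000)/2 = 1.505000
  f(c_4) = f(1.505000) = -0.106137
  f(a) × f(c) ≥ 0, new interval: [1.505000, 1.560000]

After 4 iteration(s), the approximation is c_4 = 1.505000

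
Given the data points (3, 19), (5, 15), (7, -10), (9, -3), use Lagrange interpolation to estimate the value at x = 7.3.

Lagrange interpolation formula:
P(x) = Σ yᵢ × Lᵢ(x)
where Lᵢ(x) = Π_{j≠i} (x - xⱼ)/(xᵢ - xⱼ)

L_0(7.3) = (7.3 - 5)/(3 - 5) × (7.3 - 7)/(3 - 7) × (7.3 - 9)/(3 - 9) = 0.024437
L_1(7.3) = (7.3 - 3)/(5 - 3) × (7.3 - 7)/(5 - 7) × (7.3 - 9)/(5 - 9) = -0.137062
L_2(7.3) = (7.3 - 3)/(7 - 3) × (7.3 - 5)/(7 - 5) × (7.3 - 9)/(7 - 9) = 1.050812
L_3(7.3) = (7.3 - 3)/(9 - 3) × (7.3 - 5)/(9 - 5) × (7.3 - 7)/(9 - 7) = 0.061812

P(7.3) = 19×L_0(7.3) + 15×L_1(7.3) + (-10)×L_2(7.3) + (-3)×L_3(7.3)
P(7.3) = -12.285187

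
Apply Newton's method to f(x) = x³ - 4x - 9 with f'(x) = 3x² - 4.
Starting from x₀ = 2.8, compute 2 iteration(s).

f(x) = x³ - 4x - 9
f'(x) = 3x² - 4
x₀ = 2.8

Newton-Raphson formula: x_{n+1} = x_n - f(x_n)/f'(x_n)

Iteration 1:
  f(2.800000) = 1.752000
  f'(2.800000) = 19.520000
  x_1 = 2.800000 - 1.752000/19.520000 = 2.710246
Iteration 2:
  f(2.710246) = 0.066946
  f'(2.710246) = 18.036299
  x_2 = 2.710246 - 0.066946/18.036299 = 2.706534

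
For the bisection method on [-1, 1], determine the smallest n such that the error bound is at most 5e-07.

We need (b-a)/2^n ≤ 5e-07
(1 - (-1))/2^n ≤ 5e-07
2/2^n ≤ 5e-07
2^n ≥ 4000000
n ≥ log₂(4000000) = 21.93
n ≥ 22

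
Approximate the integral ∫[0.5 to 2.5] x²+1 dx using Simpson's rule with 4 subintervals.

f(x) = x²+1
a = 0.5, b = 2.5, n = 4
h = (b - a)/n = 0.500000

Simpson's rule: (h/3)[f(x₀) + 4f(x₁) + 2f(x₂) + ... + f(xₙ)]

x_0 = 0.5000, f(x_0) = 1.250000, coefficient = 1
x_1 = 1.0000, f(x_1) = 2.000000, coefficient = 4
x_2 = 1.5000, f(x_2) = 3.250000, coefficient = 2
x_3 = 2.0000, f(x_3) = 5.000000, coefficient = 4
x_4 = 2.5000, f(x_4) = 7.250000, coefficient = 1

I ≈ (0.500000/3) × 43.000000 = 7.166667
Exact value: 7.166667
Error: 0.000000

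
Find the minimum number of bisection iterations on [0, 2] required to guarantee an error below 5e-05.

We need (b-a)/2^n ≤ 5e-05
(2 - 0)/2^n ≤ 5e-05
2/2^n ≤ 5e-05
2^n ≥ 40000
n ≥ log₂(40000) = 15.29
n ≥ 16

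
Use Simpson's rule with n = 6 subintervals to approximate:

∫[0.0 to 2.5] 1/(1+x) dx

f(x) = 1/(1+x)
a = 0.0, b = 2.5, n = 6
h = (b - a)/n = 0.416667

Simpson's rule: (h/3)[f(x₀) + 4f(x₁) + 2f(x₂) + ... + f(xₙ)]

x_0 = 0.0000, f(x_0) = 1.000000, coefficient = 1
x_1 = 0.4167, f(x_1) = 0.705882, coefficient = 4
x_2 = 0.8333, f(x_2) = 0.545455, coefficient = 2
x_3 = 1.2500, f(x_3) = 0.444444, coefficient = 4
x_4 = 1.6667, f(x_4) = 0.375000, coefficient = 2
x_5 = 2.0833, f(x_5) = 0.324324, coefficient = 4
x_6 = 2.5000, f(x_6) = 0.285714, coefficient = 1

I ≈ (0.416667/3) × 9.025228 = 1.253504
Exact value: 1.252763
Error: 0.000741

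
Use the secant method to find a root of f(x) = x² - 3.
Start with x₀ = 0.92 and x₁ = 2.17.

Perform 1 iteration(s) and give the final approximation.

f(x) = x² - 3
x₀ = 0.92, x₁ = 2.17

Secant formula: x_{n+1} = x_n - f(x_n)(x_n - x_{n-1})/(f(x_n) - f(x_{n-1}))

Iteration 1:
  f(0.920000) = -2.153600
  f(2.170000) = 1.708900
  x_2 = 2.170000 - 1.708900×(2.170000 - 0.920000)/(1.708900 - (-2.153600))
       = 1.616958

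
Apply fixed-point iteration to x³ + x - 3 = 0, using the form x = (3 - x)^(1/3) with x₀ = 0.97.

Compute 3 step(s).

Equation: x³ + x - 3 = 0
Fixed-point form: x = (3 - x)^(1/3)
x₀ = 0.97

x_1 = g(0.970000) = 1.266189
x_2 = g(1.266189) = 1.201344
x_3 = g(1.201344) = 1.216138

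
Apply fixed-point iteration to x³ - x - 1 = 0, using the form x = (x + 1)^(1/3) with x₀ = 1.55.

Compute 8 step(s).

Equation: x³ - x - 1 = 0
Fixed-point form: x = (x + 1)^(1/3)
x₀ = 1.55

x_1 = g(1.550000) = 1.366197
x_2 = g(1.366197) = 1.332550
x_3 = g(1.332550) = 1.326204
x_4 = g(1.326204) = 1.325000
x_5 = g(1.325000) = 1.324772
x_6 = g(1.324772) = 1.324728
x_7 = g(1.324728) = 1.324720
x_8 = g(1.324720) = 1.324718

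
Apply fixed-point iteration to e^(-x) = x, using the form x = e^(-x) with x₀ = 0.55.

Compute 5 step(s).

Equation: e^(-x) = x
Fixed-point form: x = e^(-x)
x₀ = 0.55

x_1 = g(0.550000) = 0.576950
x_2 = g(0.576950) = 0.561609
x_3 = g(0.561609) = 0.570291
x_4 = g(0.570291) = 0.565361
x_5 = g(0.565361) = 0.568155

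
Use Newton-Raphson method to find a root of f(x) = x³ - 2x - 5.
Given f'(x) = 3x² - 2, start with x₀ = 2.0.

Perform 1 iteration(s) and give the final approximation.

f(x) = x³ - 2x - 5
f'(x) = 3x² - 2
x₀ = 2.0

Newton-Raphson formula: x_{n+1} = x_n - f(x_n)/f'(x_n)

Iteration 1:
  f(2.000000) = -1.000000
  f'(2.000000) = 10.000000
  x_1 = 2.000000 - (-1.000000)/10.000000 = 2.100000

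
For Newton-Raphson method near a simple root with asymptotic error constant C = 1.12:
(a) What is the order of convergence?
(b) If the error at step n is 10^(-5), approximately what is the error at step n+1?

(a) Newton-Raphson has quadratic (order 2) convergence near simple roots.
    This means |e_{n+1}| ≈ C|e_n|².

(b) With |e_n| = 10^(-5) and C = 1.12:
    |e_{n+1}| ≈ 1.12 × (10^(-5))² = 1.12 × 10^(-10)

(a) 2 (quadratic); (b) |e_{n+1}| ≈ 1.120e-10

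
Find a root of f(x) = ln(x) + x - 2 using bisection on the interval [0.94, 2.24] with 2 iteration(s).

f(x) = ln(x) + x - 2
Initial interval: [0.94, 2.24]

Iteration 1:
  c_1 = (0.940000 + 2.240000)/2 = 1.590000
  f(c_1) = f(1.590000) = 0.053734
  f(a) × f(c) < 0, new interval: [0.940000, 1.590000]
Iteration 2:
  c_2 = (0.940000 + 1.590000)/2 = 1.265000
  f(c_2) = f(1.265000) = -0.499928
  f(a) × f(c) ≥ 0, new interval: [1.265000, 1.590000]

After 2 iteration(s), the approximation is c_2 = 1.265000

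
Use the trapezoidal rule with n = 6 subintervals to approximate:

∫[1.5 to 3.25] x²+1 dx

f(x) = x²+1
a = 1.5, b = 3.25, n = 6
h = (b - a)/n = 0.291667

Trapezoidal rule: (h/2)[f(x₀) + 2f(x₁) + 2f(x₂) + ... + f(xₙ)]

x_0 = 1.5000, f(x_0) = 3.250000, coefficient = 1
x_1 = 1.7917, f(x_1) = 4.210069, coefficient = 2
x_2 = 2.0833, f(x_2) = 5.340278, coefficient = 2
x_3 = 2.3750, f(x_3) = 6.640625, coefficient = 2
x_4 = 2.6667, f(x_4) = 8.111111, coefficient = 2
x_5 = 2.9583, f(x_5) = 9.751736, coefficient = 2
x_6 = 3.2500, f(x_6) = 11.562500, coefficient = 1

I ≈ (0.291667/2) × 82.920139 = 12.092520
Exact value: 12.067708
Error: 0.024812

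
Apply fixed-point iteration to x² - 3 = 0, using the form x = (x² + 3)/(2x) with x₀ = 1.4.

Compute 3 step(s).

Equation: x² - 3 = 0
Fixed-point form: x = (x² + 3)/(2x)
x₀ = 1.4

x_1 = g(1.400000) = 1.771429
x_2 = g(1.771429) = 1.732488
x_3 = g(1.732488) = 1.732051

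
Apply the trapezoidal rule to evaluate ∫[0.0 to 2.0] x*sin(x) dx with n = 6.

f(x) = x*sin(x)
a = 0.0, b = 2.0, n = 6
h = (b - a)/n = 0.333333

Trapezoidal rule: (h/2)[f(x₀) + 2f(x₁) + 2f(x₂) + ... + f(xₙ)]

x_0 = 0.0000, f(x_0) = 0.000000, coefficient = 1
x_1 = 0.3333, f(x_1) = 0.109065, coefficient = 2
x_2 = 0.6667, f(x_2) = 0.412247, coefficient = 2
x_3 = 1.0000, f(x_3) = 0.841471, coefficient = 2
x_4 = 1.3333, f(x_4) = 1.295917, coefficient = 2
x_5 = 1.6667, f(x_5) = 1.659013, coefficient = 2
x_6 = 2.0000, f(x_6) = 1.818595, coefficient = 1

I ≈ (0.333333/2) × 10.454021 = 1.742337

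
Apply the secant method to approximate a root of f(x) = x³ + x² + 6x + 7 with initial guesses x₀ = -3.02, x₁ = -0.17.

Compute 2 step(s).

f(x) = x³ + x² + 6x + 7
x₀ = -3.02, x₁ = -0.17

Secant formula: x_{n+1} = x_n - f(x_n)(x_n - x_{n-1})/(f(x_n) - f(x_{n-1}))

Iteration 1:
  f(-3.020000) = -29.543208
  f(-0.170000) = 6.003987
  x_2 = -0.170000 - 6.003987×(-0.170000 - (-3.020000))/(6.003987 - (-29.543208))
       = -0.651370
Iteration 2:
  f(-0.170000) = 6.003987
  f(-0.651370) = 3.239696
  x_3 = -0.651370 - 3.239696×(-0.651370 - (-0.170000))/(3.239696 - 6.003987)
       = -1.215527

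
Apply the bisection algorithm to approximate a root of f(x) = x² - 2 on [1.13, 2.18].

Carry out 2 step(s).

f(x) = x² - 2
Initial interval: [1.13, 2.18]

Iteration 1:
  c_1 = (1.130000 + 2.180000)/2 = 1.655000
  f(c_1) = f(1.655000) = 0.739025
  f(a) × f(c) < 0, new interval: [1.130000, 1.655000]
Iteration 2:
  c_2 = (1.130000 + 1.655000)/2 = 1.392500
  f(c_2) = f(1.392500) = -0.060944
  f(a) × f(c) ≥ 0, new interval: [1.392500, 1.655000]

After 2 iteration(s), the approximation is c_2 = 1.392500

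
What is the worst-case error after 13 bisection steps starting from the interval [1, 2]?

Bisection error bound: |error| ≤ (b-a)/2^n
|error| ≤ (2 - 1)/2^13 = 1/2^13
|error| ≤ 0.0001220703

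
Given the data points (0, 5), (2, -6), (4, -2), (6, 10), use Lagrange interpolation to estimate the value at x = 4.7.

Lagrange interpolation formula:
P(x) = Σ yᵢ × Lᵢ(x)
where Lᵢ(x) = Π_{j≠i} (x - xⱼ)/(xᵢ - xⱼ)

L_0(4.7) = (4.7 - 2)/(0 - 2) × (4.7 - 4)/(0 - 4) × (4.7 - 6)/(0 - 6) = 0.051188
L_1(4.7) = (4.7 - 0)/(2 - 0) × (4.7 - 4)/(2 - 4) × (4.7 - 6)/(2 - 6) = -0.267313
L_2(4.7) = (4.7 - 0)/(4 - 0) × (4.7 - 2)/(4 - 2) × (4.7 - 6)/(4 - 6) = 1.031062
L_3(4.7) = (4.7 - 0)/(6 - 0) × (4.7 - 2)/(6 - 2) × (4.7 - 4)/(6 - 4) = 0.185063

P(4.7) = 5×L_0(4.7) + (-6)×L_1(4.7) + (-2)×L_2(4.7) + 10×L_3(4.7)
P(4.7) = 1.648313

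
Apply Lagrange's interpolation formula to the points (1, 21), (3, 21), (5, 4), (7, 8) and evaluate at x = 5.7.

Lagrange interpolation formula:
P(x) = Σ yᵢ × Lᵢ(x)
where Lᵢ(x) = Π_{j≠i} (x - xⱼ)/(xᵢ - xⱼ)

L_0(5.7) = (5.7 - 3)/(1 - 3) × (5.7 - 5)/(1 - 5) × (5.7 - 7)/(1 - 7) = 0.051188
L_1(5.7) = (5.7 - 1)/(3 - 1) × (5.7 - 5)/(3 - 5) × (5.7 - 7)/(3 - 7) = -0.267313
L_2(5.7) = (5.7 - 1)/(5 - 1) × (5.7 - 3)/(5 - 3) × (5.7 - 7)/(5 - 7) = 1.031062
L_3(5.7) = (5.7 - 1)/(7 - 1) × (5.7 - 3)/(7 - 3) × (5.7 - 5)/(7 - 5) = 0.185063

P(5.7) = 21×L_0(5.7) + 21×L_1(5.7) + 4×L_2(5.7) + 8×L_3(5.7)
P(5.7) = 1.066125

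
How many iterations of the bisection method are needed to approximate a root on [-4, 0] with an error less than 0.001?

We need (b-a)/2^n ≤ 0.001
(0 - (-4))/2^n ≤ 0.001
4/2^n ≤ 0.001
2^n ≥ 4000
n ≥ log₂(4000) = 11.97
n ≥ 12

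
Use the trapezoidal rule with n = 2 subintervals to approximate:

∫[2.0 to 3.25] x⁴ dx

f(x) = x⁴
a = 2.0, b = 3.25, n = 2
h = (b - a)/n = 0.625000

Trapezoidal rule: (h/2)[f(x₀) + 2f(x₁) + 2f(x₂) + ... + f(xₙ)]

x_0 = 2.0000, f(x_0) = 16.000000, coefficient = 1
x_1 = 2.6250, f(x_1) = 47.480713, coefficient = 2
x_2 = 3.2500, f(x_2) = 111.566406, coefficient = 1

I ≈ (0.625000/2) × 222.527832 = 69.539948
Exact value: 66.118164
Error: 3.421783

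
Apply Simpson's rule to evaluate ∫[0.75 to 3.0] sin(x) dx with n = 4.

f(x) = sin(x)
a = 0.75, b = 3.0, n = 4
h = (b - a)/n = 0.562500

Simpson's rule: (h/3)[f(x₀) + 4f(x₁) + 2f(x₂) + ... + f(xₙ)]

x_0 = 0.7500, f(x_0) = 0.681639, coefficient = 1
x_1 = 1.3125, f(x_1) = 0.966827, coefficient = 4
x_2 = 1.8750, f(x_2) = 0.954086, coefficient = 2
x_3 = 2.4375, f(x_3) = 0.647343, coefficient = 4
x_4 = 3.0000, f(x_4) = 0.141120, coefficient = 1

I ≈ (0.562500/3) × 9.187607 = 1.722676
Exact value: 1.721681
Error: 0.000995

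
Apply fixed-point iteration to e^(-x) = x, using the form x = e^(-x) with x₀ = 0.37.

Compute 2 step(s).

Equation: e^(-x) = x
Fixed-point form: x = e^(-x)
x₀ = 0.37

x_1 = g(0.370000) = 0.690734
x_2 = g(0.690734) = 0.501208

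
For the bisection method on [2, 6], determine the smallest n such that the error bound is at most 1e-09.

We need (b-a)/2^n ≤ 1e-09
(6 - 2)/2^n ≤ 1e-09
4/2^n ≤ 1e-09
2^n ≥ 4000000000
n ≥ log₂(4000000000) = 31.90
n ≥ 32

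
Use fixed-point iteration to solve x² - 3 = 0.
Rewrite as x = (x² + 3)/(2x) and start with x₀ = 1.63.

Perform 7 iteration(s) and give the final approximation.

Equation: x² - 3 = 0
Fixed-point form: x = (x² + 3)/(2x)
x₀ = 1.63

x_1 = g(1.630000) = 1.735245
x_2 = g(1.735245) = 1.732054
x_3 = g(1.732054) = 1.732051
x_4 = g(1.732051) = 1.732051
x_5 = g(1.732051) = 1.732051
x_6 = g(1.732051) = 1.732051
x_7 = g(1.732051) = 1.732051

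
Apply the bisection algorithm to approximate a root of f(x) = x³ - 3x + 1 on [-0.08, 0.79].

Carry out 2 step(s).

f(x) = x³ - 3x + 1
Initial interval: [-0.08, 0.79]

Iteration 1:
  c_1 = (-0.080000 + 0.790000)/2 = 0.355000
  f(c_1) = f(0.355000) = -0.020261
  f(a) × f(c) < 0, new interval: [-0.080000, 0.355000]
Iteration 2:
  c_2 = (-0.080000 + 0.355000)/2 = 0.137500
  f(c_2) = f(0.137500) = 0.590100
  f(a) × f(c) ≥ 0, new interval: [0.137500, 0.355000]

After 2 iteration(s), the approximation is c_2 = 0.137500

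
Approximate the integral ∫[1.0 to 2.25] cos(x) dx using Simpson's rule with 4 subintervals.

f(x) = cos(x)
a = 1.0, b = 2.25, n = 4
h = (b - a)/n = 0.312500

Simpson's rule: (h/3)[f(x₀) + 4f(x₁) + 2f(x₂) + ... + f(xₙ)]

x_0 = 1.0000, f(x_0) = 0.540302, coefficient = 1
x_1 = 1.3125, f(x_1) = 0.255434, coefficient = 4
x_2 = 1.6250, f(x_2) = -0.054177, coefficient = 2
x_3 = 1.9375, f(x_3) = -0.358540, coefficient = 4
x_4 = 2.2500, f(x_4) = -0.628174, coefficient = 1

I ≈ (0.312500/3) × -0.608651 = -0.063401
Exact value: -0.063398
Error: 0.000003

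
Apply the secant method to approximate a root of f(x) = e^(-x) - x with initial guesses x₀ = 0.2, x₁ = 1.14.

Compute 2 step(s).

f(x) = e^(-x) - x
x₀ = 0.2, x₁ = 1.14

Secant formula: x_{n+1} = x_n - f(x_n)(x_n - x_{n-1})/(f(x_n) - f(x_{n-1}))

Iteration 1:
  f(0.200000) = 0.618731
  f(1.140000) = -0.820181
  x_2 = 1.140000 - (-0.820181)×(1.140000 - 0.200000)/(-0.820181 - 0.618731)
       = 0.604199
Iteration 2:
  f(1.140000) = -0.820181
  f(0.604199) = -0.057687
  x_3 = 0.604199 - (-0.057687)×(0.604199 - 1.140000)/(-0.057687 - (-0.820181))
       = 0.563663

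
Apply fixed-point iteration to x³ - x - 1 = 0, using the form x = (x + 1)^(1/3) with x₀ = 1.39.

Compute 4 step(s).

Equation: x³ - x - 1 = 0
Fixed-point form: x = (x + 1)^(1/3)
x₀ = 1.39

x_1 = g(1.390000) = 1.337004
x_2 = g(1.337004) = 1.327048
x_3 = g(1.327048) = 1.325160
x_4 = g(1.325160) = 1.324802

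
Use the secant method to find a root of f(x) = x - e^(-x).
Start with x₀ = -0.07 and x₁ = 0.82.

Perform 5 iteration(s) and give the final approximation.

f(x) = x - e^(-x)
x₀ = -0.07, x₁ = 0.82

Secant formula: x_{n+1} = x_n - f(x_n)(x_n - x_{n-1})/(f(x_n) - f(x_{n-1}))

Iteration 1:
  f(-0.070000) = -1.142508
  f(0.820000) = 0.379568
  x_2 = 0.820000 - 0.379568×(0.820000 - (-0.070000))/(0.379568 - (-1.142508))
       = 0.598056
Iteration 2:
  f(0.820000) = 0.379568
  f(0.598056) = 0.048176
  x_3 = 0.598056 - 0.048176×(0.598056 - 0.820000)/(0.048176 - 0.379568)
       = 0.565791
Iteration 3:
  f(0.598056) = 0.048176
  f(0.565791) = -0.002120
  x_4 = 0.565791 - (-0.002120)×(0.565791 - 0.598056)/(-0.002120 - 0.048176)
       = 0.567151
Iteration 4:
  f(0.565791) = -0.002120
  f(0.567151) = 0.000012
  x_5 = 0.567151 - 0.000012×(0.567151 - 0.565791)/(0.000012 - (-0.002120))
       = 0.567143
Iteration 5:
  f(0.567151) = 0.000012
  f(0.567143) = 0.000000
  x_6 = 0.567143 - 0.000000×(0.567143 - 0.567151)/(0.000000 - 0.000012)
       = 0.567143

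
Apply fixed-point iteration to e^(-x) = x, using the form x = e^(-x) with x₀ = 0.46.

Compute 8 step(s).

Equation: e^(-x) = x
Fixed-point form: x = e^(-x)
x₀ = 0.46

x_1 = g(0.460000) = 0.631284
x_2 = g(0.631284) = 0.531909
x_3 = g(0.531909) = 0.587483
x_4 = g(0.587483) = 0.555724
x_5 = g(0.555724) = 0.573657
x_6 = g(0.573657) = 0.563461
x_7 = g(0.563461) = 0.569235
x_8 = g(0.569235) = 0.565958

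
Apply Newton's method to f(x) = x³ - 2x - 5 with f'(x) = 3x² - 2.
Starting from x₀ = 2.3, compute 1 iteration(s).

f(x) = x³ - 2x - 5
f'(x) = 3x² - 2
x₀ = 2.3

Newton-Raphson formula: x_{n+1} = x_n - f(x_n)/f'(x_n)

Iteration 1:
  f(2.300000) = 2.567000
  f'(2.300000) = 13.870000
  x_1 = 2.300000 - 2.567000/13.870000 = 2.114924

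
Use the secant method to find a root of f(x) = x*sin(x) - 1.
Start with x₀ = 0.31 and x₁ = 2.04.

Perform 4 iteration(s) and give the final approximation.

f(x) = x*sin(x) - 1
x₀ = 0.31, x₁ = 2.04

Secant formula: x_{n+1} = x_n - f(x_n)(x_n - x_{n-1})/(f(x_n) - f(x_{n-1}))

Iteration 1:
  f(0.310000) = -0.905432
  f(2.040000) = 0.819534
  x_2 = 2.040000 - 0.819534×(2.040000 - 0.310000)/(0.819534 - (-0.905432))
       = 1.218074
Iteration 2:
  f(2.040000) = 0.819534
  f(1.218074) = 0.143084
  x_3 = 1.218074 - 0.143084×(1.218074 - 2.040000)/(0.143084 - 0.819534)
       = 1.044218
Iteration 3:
  f(1.218074) = 0.143084
  f(1.044218) = -0.097240
  x_4 = 1.044218 - (-0.097240)×(1.044218 - 1.218074)/(-0.097240 - 0.143084)
       = 1.114564
Iteration 4:
  f(1.044218) = -0.097240
  f(1.114564) = 0.000565
  x_5 = 1.114564 - 0.000565×(1.114564 - 1.044218)/(0.000565 - (-0.097240))
       = 1.114158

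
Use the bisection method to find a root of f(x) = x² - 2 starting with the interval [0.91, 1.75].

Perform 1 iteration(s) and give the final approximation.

f(x) = x² - 2
Initial interval: [0.91, 1.75]

Iteration 1:
  c_1 = (0.910000 + 1.750000)/2 = 1.330000
  f(c_1) = f(1.330000) = -0.231100
  f(a) × f(c) ≥ 0, new interval: [1.330000, 1.750000]

After 1 iteration(s), the approximation is c_1 = 1.330000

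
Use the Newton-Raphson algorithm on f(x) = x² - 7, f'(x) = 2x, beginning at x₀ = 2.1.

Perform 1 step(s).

f(x) = x² - 7
f'(x) = 2x
x₀ = 2.1

Newton-Raphson formula: x_{n+1} = x_n - f(x_n)/f'(x_n)

Iteration 1:
  f(2.100000) = -2.590000
  f'(2.100000) = 4.200000
  x_1 = 2.100000 - (-2.590000)/4.200000 = 2.716667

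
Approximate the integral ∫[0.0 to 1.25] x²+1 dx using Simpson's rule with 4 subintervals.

f(x) = x²+1
a = 0.0, b = 1.25, n = 4
h = (b - a)/n = 0.312500

Simpson's rule: (h/3)[f(x₀) + 4f(x₁) + 2f(x₂) + ... + f(xₙ)]

x_0 = 0.0000, f(x_0) = 1.000000, coefficient = 1
x_1 = 0.3125, f(x_1) = 1.097656, coefficient = 4
x_2 = 0.6250, f(x_2) = 1.390625, coefficient = 2
x_3 = 0.9375, f(x_3) = 1.878906, coefficient = 4
x_4 = 1.2500, f(x_4) = 2.562500, coefficient = 1

I ≈ (0.312500/3) × 18.250000 = 1.901042
Exact value: 1.901042
Error: 0.000000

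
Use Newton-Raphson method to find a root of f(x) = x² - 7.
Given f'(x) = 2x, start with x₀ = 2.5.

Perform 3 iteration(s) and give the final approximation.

f(x) = x² - 7
f'(x) = 2x
x₀ = 2.5

Newton-Raphson formula: x_{n+1} = x_n - f(x_n)/f'(x_n)

Iteration 1:
  f(2.500000) = -0.750000
  f'(2.500000) = 5.000000
  x_1 = 2.500000 - (-0.750000)/5.000000 = 2.650000
Iteration 2:
  f(2.650000) = 0.022500
  f'(2.650000) = 5.300000
  x_2 = 2.650000 - 0.022500/5.300000 = 2.645755
Iteration 3:
  f(2.645755) = 0.000018
  f'(2.645755) = 5.291509
  x_3 = 2.645755 - 0.000018/5.291509 = 2.645751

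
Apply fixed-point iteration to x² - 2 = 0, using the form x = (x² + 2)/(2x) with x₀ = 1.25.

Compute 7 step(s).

Equation: x² - 2 = 0
Fixed-point form: x = (x² + 2)/(2x)
x₀ = 1.25

x_1 = g(1.250000) = 1.425000
x_2 = g(1.425000) = 1.414254
x_3 = g(1.414254) = 1.414214
x_4 = g(1.414214) = 1.414214
x_5 = g(1.414214) = 1.414214
x_6 = g(1.414214) = 1.414214
x_7 = g(1.414214) = 1.414214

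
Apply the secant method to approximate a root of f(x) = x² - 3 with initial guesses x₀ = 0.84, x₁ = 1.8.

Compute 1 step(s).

f(x) = x² - 3
x₀ = 0.84, x₁ = 1.8

Secant formula: x_{n+1} = x_n - f(x_n)(x_n - x_{n-1})/(f(x_n) - f(x_{n-1}))

Iteration 1:
  f(0.840000) = -2.294400
  f(1.800000) = 0.240000
  x_2 = 1.800000 - 0.240000×(1.800000 - 0.840000)/(0.240000 - (-2.294400))
       = 1.709091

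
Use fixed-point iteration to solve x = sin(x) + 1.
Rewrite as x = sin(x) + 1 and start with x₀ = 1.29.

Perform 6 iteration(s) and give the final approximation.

Equation: x = sin(x) + 1
Fixed-point form: x = sin(x) + 1
x₀ = 1.29

x_1 = g(1.290000) = 1.960835
x_2 = g(1.960835) = 1.924894
x_3 = g(1.924894) = 1.937960
x_4 = g(1.937960) = 1.933349
x_5 = g(1.933349) = 1.934994
x_6 = g(1.934994) = 1.934410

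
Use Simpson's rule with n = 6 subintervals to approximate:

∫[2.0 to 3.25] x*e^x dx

f(x) = x*e^x
a = 2.0, b = 3.25, n = 6
h = (b - a)/n = 0.208333

Simpson's rule: (h/3)[f(x₀) + 4f(x₁) + 2f(x₂) + ... + f(xₙ)]

x_0 = 2.0000, f(x_0) = 14.778112, coefficient = 1
x_1 = 2.2083, f(x_1) = 20.097017, coefficient = 4
x_2 = 2.4167, f(x_2) = 27.087053, coefficient = 2
x_3 = 2.6250, f(x_3) = 36.237007, coefficient = 4
x_4 = 2.8333, f(x_4) = 48.172446, coefficient = 2
x_5 = 3.0417, f(x_5) = 63.692848, coefficient = 4
x_6 = 3.2500, f(x_6) = 83.818605, coefficient = 1

I ≈ (0.208333/3) × 729.223205 = 50.640500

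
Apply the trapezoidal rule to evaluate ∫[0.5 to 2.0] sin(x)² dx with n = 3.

f(x) = sin(x)²
a = 0.5, b = 2.0, n = 3
h = (b - a)/n = 0.500000

Trapezoidal rule: (h/2)[f(x₀) + 2f(x₁) + 2f(x₂) + ... + f(xₙ)]

x_0 = 0.5000, f(x_0) = 0.229849, coefficient = 1
x_1 = 1.0000, f(x_1) = 0.708073, coefficient = 2
x_2 = 1.5000, f(x_2) = 0.994996, coefficient = 2
x_3 = 2.0000, f(x_3) = 0.826822, coefficient = 1

I ≈ (0.500000/2) × 4.462810 = 1.115702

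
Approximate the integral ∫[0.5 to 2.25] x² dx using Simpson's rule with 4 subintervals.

f(x) = x²
a = 0.5, b = 2.25, n = 4
h = (b - a)/n = 0.437500

Simpson's rule: (h/3)[f(x₀) + 4f(x₁) + 2f(x₂) + ... + f(xₙ)]

x_0 = 0.5000, f(x_0) = 0.250000, coefficient = 1
x_1 = 0.9375, f(x_1) = 0.878906, coefficient = 4
x_2 = 1.3750, f(x_2) = 1.890625, coefficient = 2
x_3 = 1.8125, f(x_3) = 3.285156, coefficient = 4
x_4 = 2.2500, f(x_4) = 5.062500, coefficient = 1

I ≈ (0.437500/3) × 25.750000 = 3.755208
Exact value: 3.755208
Error: 0.000000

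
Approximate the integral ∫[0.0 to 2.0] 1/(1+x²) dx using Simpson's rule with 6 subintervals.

f(x) = 1/(1+x²)
a = 0.0, b = 2.0, n = 6
h = (b - a)/n = 0.333333

Simpson's rule: (h/3)[f(x₀) + 4f(x₁) + 2f(x₂) + ... + f(xₙ)]

x_0 = 0.0000, f(x_0) = 1.000000, coefficient = 1
x_1 = 0.3333, f(x_1) = 0.900000, coefficient = 4
x_2 = 0.6667, f(x_2) = 0.692308, coefficient = 2
x_3 = 1.0000, f(x_3) = 0.500000, coefficient = 4
x_4 = 1.3333, f(x_4) = 0.360000, coefficient = 2
x_5 = 1.6667, f(x_5) = 0.264706, coefficient = 4
x_6 = 2.0000, f(x_6) = 0.200000, coefficient = 1

I ≈ (0.333333/3) × 9.963439 = 1.107049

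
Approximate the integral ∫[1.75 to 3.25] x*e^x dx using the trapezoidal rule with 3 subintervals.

f(x) = x*e^x
a = 1.75, b = 3.25, n = 3
h = (b - a)/n = 0.500000

Trapezoidal rule: (h/2)[f(x₀) + 2f(x₁) + 2f(x₂) + ... + f(xₙ)]

x_0 = 1.7500, f(x_0) = 10.070555, coefficient = 1
x_1 = 2.2500, f(x_1) = 21.347406, coefficient = 2
x_2 = 2.7500, f(x_2) = 43.017238, coefficient = 2
x_3 = 3.2500, f(x_3) = 83.818605, coefficient = 1

I ≈ (0.500000/2) × 222.618446 = 55.654612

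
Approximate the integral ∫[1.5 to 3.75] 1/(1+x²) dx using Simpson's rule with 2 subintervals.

f(x) = 1/(1+x²)
a = 1.5, b = 3.75, n = 2
h = (b - a)/n = 1.125000

Simpson's rule: (h/3)[f(x₀) + 4f(x₁) + 2f(x₂) + ... + f(xₙ)]

x_0 = 1.5000, f(x_0) = 0.307692, coefficient = 1
x_1 = 2.6250, f(x_1) = 0.126733, coefficient = 4
x_2 = 3.7500, f(x_2) = 0.066390, coefficient = 1

I ≈ (1.125000/3) × 0.881013 = 0.330380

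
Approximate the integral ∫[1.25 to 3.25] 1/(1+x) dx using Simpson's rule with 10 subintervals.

f(x) = 1/(1+x)
a = 1.25, b = 3.25, n = 10
h = (b - a)/n = 0.200000

Simpson's rule: (h/3)[f(x₀) + 4f(x₁) + 2f(x₂) + ... + f(xₙ)]

x_0 = 1.2500, f(x_0) = 0.444444, coefficient = 1
x_1 = 1.4500, f(x_1) = 0.408163, coefficient = 4
x_2 = 1.6500, f(x_2) = 0.377358, coefficient = 2
x_3 = 1.8500, f(x_3) = 0.350877, coefficient = 4
x_4 = 2.0500, f(x_4) = 0.327869, coefficient = 2
x_5 = 2.2500, f(x_5) = 0.307692, coefficient = 4
x_6 = 2.4500, f(x_6) = 0.289855, coefficient = 2
x_7 = 2.6500, f(x_7) = 0.273973, coefficient = 4
x_8 = 2.8500, f(x_8) = 0.259740, coefficient = 2
x_9 = 3.0500, f(x_9) = 0.246914, coefficient = 4
x_10 = 3.2500, f(x_10) = 0.235294, coefficient = 1

I ≈ (0.200000/3) × 9.539860 = 0.635991
Exact value: 0.635989
Error: 0.000002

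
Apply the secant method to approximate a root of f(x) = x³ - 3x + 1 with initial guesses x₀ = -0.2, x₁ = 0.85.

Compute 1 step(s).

f(x) = x³ - 3x + 1
x₀ = -0.2, x₁ = 0.85

Secant formula: x_{n+1} = x_n - f(x_n)(x_n - x_{n-1})/(f(x_n) - f(x_{n-1}))

Iteration 1:
  f(-0.200000) = 1.592000
  f(0.850000) = -0.935875
  x_2 = 0.850000 - (-0.935875)×(0.850000 - (-0.200000))/(-0.935875 - 1.592000)
       = 0.461267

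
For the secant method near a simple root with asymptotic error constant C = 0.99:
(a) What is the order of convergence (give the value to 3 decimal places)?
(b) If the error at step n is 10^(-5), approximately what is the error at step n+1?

(a) Secant method has superlinear convergence with order φ = (1+√5)/2 ≈ 1.618.
    This means |e_{n+1}| ≈ C|e_n|^1.618.

(b) With |e_n| = 10^(-5) and C = 0.99:
    |e_{n+1}| ≈ 0.99 × (10^(-5))^1.618 = 0.99 × 10^(-8.09)

(a) ≈ 1.618 (golden ratio); (b) |e_{n+1}| ≈ 8.044e-09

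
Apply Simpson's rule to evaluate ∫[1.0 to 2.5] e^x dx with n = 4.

f(x) = e^x
a = 1.0, b = 2.5, n = 4
h = (b - a)/n = 0.375000

Simpson's rule: (h/3)[f(x₀) + 4f(x₁) + 2f(x₂) + ... + f(xₙ)]

x_0 = 1.0000, f(x_0) = 2.718282, coefficient = 1
x_1 = 1.3750, f(x_1) = 3.955077, coefficient = 4
x_2 = 1.7500, f(x_2) = 5.754603, coefficient = 2
x_3 = 2.1250, f(x_3) = 8.372897, coefficient = 4
x_4 = 2.5000, f(x_4) = 12.182494, coefficient = 1

I ≈ (0.375000/3) × 75.721878 = 9.465235
Exact value: 9.464212
Error: 0.001023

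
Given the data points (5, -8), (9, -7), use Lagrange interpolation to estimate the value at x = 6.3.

Lagrange interpolation formula:
P(x) = Σ yᵢ × Lᵢ(x)
where Lᵢ(x) = Π_{j≠i} (x - xⱼ)/(xᵢ - xⱼ)

L_0(6.3) = (6.3 - 9)/(5 - 9) = 0.675000
L_1(6.3) = (6.3 - 5)/(9 - 5) = 0.325000

P(6.3) = (-8)×L_0(6.3) + (-7)×L_1(6.3)
P(6.3) = -7.675000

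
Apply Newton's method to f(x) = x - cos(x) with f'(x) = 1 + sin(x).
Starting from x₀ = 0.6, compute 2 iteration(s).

f(x) = x - cos(x)
f'(x) = 1 + sin(x)
x₀ = 0.6

Newton-Raphson formula: x_{n+1} = x_n - f(x_n)/f'(x_n)

Iteration 1:
  f(0.600000) = -0.225336
  f'(0.600000) = 1.564642
  x_1 = 0.600000 - (-0.225336)/1.564642 = 0.744017
Iteration 2:
  f(0.744017) = 0.008264
  f'(0.744017) = 1.677249
  x_2 = 0.744017 - 0.008264/1.677249 = 0.739090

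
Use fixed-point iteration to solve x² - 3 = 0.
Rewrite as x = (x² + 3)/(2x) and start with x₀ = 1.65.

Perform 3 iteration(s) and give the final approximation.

Equation: x² - 3 = 0
Fixed-point form: x = (x² + 3)/(2x)
x₀ = 1.65

x_1 = g(1.650000) = 1.734091
x_2 = g(1.734091) = 1.732052
x_3 = g(1.732052) = 1.732051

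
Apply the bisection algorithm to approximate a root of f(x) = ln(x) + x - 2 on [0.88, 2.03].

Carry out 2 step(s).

f(x) = ln(x) + x - 2
Initial interval: [0.88, 2.03]

Iteration 1:
  c_1 = (0.880000 + 2.030000)/2 = 1.455000
  f(c_1) = f(1.455000) = -0.169994
  f(a) × f(c) ≥ 0, new interval: [1.455000, 2.030000]
Iteration 2:
  c_2 = (1.455000 + 2.030000)/2 = 1.742500
  f(c_2) = f(1.742500) = 0.297821
  f(a) × f(c) < 0, new interval: [1.455000, 1.742500]

After 2 iteration(s), the approximation is c_2 = 1.742500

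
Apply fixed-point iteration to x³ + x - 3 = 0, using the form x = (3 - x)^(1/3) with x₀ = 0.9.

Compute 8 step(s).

Equation: x³ + x - 3 = 0
Fixed-point form: x = (3 - x)^(1/3)
x₀ = 0.9

x_1 = g(0.900000) = 1.280579
x_2 = g(1.280579) = 1.198011
x_3 = g(1.198011) = 1.216888
x_4 = g(1.216888) = 1.212624
x_5 = g(1.212624) = 1.213590
x_6 = g(1.213590) = 1.213371
x_7 = g(1.213371) = 1.213421
x_8 = g(1.213421) = 1.213410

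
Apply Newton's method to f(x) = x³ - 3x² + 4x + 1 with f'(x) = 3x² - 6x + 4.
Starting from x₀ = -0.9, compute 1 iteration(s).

f(x) = x³ - 3x² + 4x + 1
f'(x) = 3x² - 6x + 4
x₀ = -0.9

Newton-Raphson formula: x_{n+1} = x_n - f(x_n)/f'(x_n)

Iteration 1:
  f(-0.900000) = -5.759000
  f'(-0.900000) = 11.830000
  x_1 = -0.900000 - (-5.759000)/11.830000 = -0.413187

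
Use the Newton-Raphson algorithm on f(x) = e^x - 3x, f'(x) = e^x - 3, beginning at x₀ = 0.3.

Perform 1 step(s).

f(x) = e^x - 3x
f'(x) = e^x - 3
x₀ = 0.3

Newton-Raphson formula: x_{n+1} = x_n - f(x_n)/f'(x_n)

Iteration 1:
  f(0.300000) = 0.449859
  f'(0.300000) = -1.650141
  x_1 = 0.300000 - 0.449859/(-1.650141) = 0.572618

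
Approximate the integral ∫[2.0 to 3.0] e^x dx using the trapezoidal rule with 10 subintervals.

f(x) = e^x
a = 2.0, b = 3.0, n = 10
h = (b - a)/n = 0.100000

Trapezoidal rule: (h/2)[f(x₀) + 2f(x₁) + 2f(x₂) + ... + f(xₙ)]

x_0 = 2.0000, f(x_0) = 7.389056, coefficient = 1
x_1 = 2.1000, f(x_1) = 8.166170, coefficient = 2
x_2 = 2.2000, f(x_2) = 9.025013, coefficient = 2
x_3 = 2.3000, f(x_3) = 9.974182, coefficient = 2
x_4 = 2.4000, f(x_4) = 11.023176, coefficient = 2
x_5 = 2.5000, f(x_5) = 12.182494, coefficient = 2
x_6 = 2.6000, f(x_6) = 13.463738, coefficient = 2
x_7 = 2.7000, f(x_7) = 14.879732, coefficient = 2
x_8 = 2.8000, f(x_8) = 16.444647, coefficient = 2
x_9 = 2.9000, f(x_9) = 18.174145, coefficient = 2
x_10 = 3.0000, f(x_10) = 20.085537, coefficient = 1

I ≈ (0.100000/2) × 254.141189 = 12.707059
Exact value: 12.696481
Error: 0.010579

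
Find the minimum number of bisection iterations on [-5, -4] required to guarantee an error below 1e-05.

We need (b-a)/2^n ≤ 1e-05
(-4 - (-5))/2^n ≤ 1e-05
1/2^n ≤ 1e-05
2^n ≥ 100000
n ≥ log₂(100000) = 16.61
n ≥ 17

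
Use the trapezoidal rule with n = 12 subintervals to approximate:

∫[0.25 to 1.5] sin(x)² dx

f(x) = sin(x)²
a = 0.25, b = 1.5, n = 12
h = (b - a)/n = 0.104167

Trapezoidal rule: (h/2)[f(x₀) + 2f(x₁) + 2f(x₂) + ... + f(xₙ)]

x_0 = 0.2500, f(x_0) = 0.061209, coefficient = 1
x_1 = 0.3542, f(x_1) = 0.120276, coefficient = 2
x_2 = 0.4583, f(x_2) = 0.195766, coefficient = 2
x_3 = 0.5625, f(x_3) = 0.284412, coefficient = 2
x_4 = 0.6667, f(x_4) = 0.382381, coefficient = 2
x_5 = 0.7708, f(x_5) = 0.485437, coefficient = 2
x_6 = 0.8750, f(x_6) = 0.589123, coefficient = 2
x_7 = 0.9792, f(x_7) = 0.688955, coefficient = 2
x_8 = 1.0833, f(x_8) = 0.780615, coefficient = 2
x_9 = 1.1875, f(x_9) = 0.860139, coefficient = 2
x_10 = 1.2917, f(x_10) = 0.924089, coefficient = 2
x_11 = 1.3958, f(x_11) = 0.969699, coefficient = 2
x_12 = 1.5000, f(x_12) = 0.994996, coefficient = 1

I ≈ (0.104167/2) × 13.617989 = 0.709270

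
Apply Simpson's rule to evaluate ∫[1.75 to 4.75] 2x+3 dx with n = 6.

f(x) = 2x+3
a = 1.75, b = 4.75, n = 6
h = (b - a)/n = 0.500000

Simpson's rule: (h/3)[f(x₀) + 4f(x₁) + 2f(x₂) + ... + f(xₙ)]

x_0 = 1.7500, f(x_0) = 6.500000, coefficient = 1
x_1 = 2.2500, f(x_1) = 7.500000, coefficient = 4
x_2 = 2.7500, f(x_2) = 8.500000, coefficient = 2
x_3 = 3.2500, f(x_3) = 9.500000, coefficient = 4
x_4 = 3.7500, f(x_4) = 10.500000, coefficient = 2
x_5 = 4.2500, f(x_5) = 11.500000, coefficient = 4
x_6 = 4.7500, f(x_6) = 12.500000, coefficient = 1

I ≈ (0.500000/3) × 171.000000 = 28.500000
Exact value: 28.500000
Error: 0.000000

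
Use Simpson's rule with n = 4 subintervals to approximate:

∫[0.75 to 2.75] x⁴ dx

f(x) = x⁴
a = 0.75, b = 2.75, n = 4
h = (b - a)/n = 0.500000

Simpson's rule: (h/3)[f(x₀) + 4f(x₁) + 2f(x₂) + ... + f(xₙ)]

x_0 = 0.7500, f(x_0) = 0.316406, coefficient = 1
x_1 = 1.2500, f(x_1) = 2.441406, coefficient = 4
x_2 = 1.7500, f(x_2) = 9.378906, coefficient = 2
x_3 = 2.2500, f(x_3) = 25.628906, coefficient = 4
x_4 = 2.7500, f(x_4) = 57.191406, coefficient = 1

I ≈ (0.500000/3) × 188.546875 = 31.424479
Exact value: 31.407813
Error: 0.016667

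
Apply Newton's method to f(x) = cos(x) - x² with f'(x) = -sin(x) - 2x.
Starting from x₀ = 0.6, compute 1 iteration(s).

f(x) = cos(x) - x²
f'(x) = -sin(x) - 2x
x₀ = 0.6

Newton-Raphson formula: x_{n+1} = x_n - f(x_n)/f'(x_n)

Iteration 1:
  f(0.600000) = 0.465336
  f'(0.600000) = -1.764642
  x_1 = 0.600000 - 0.465336/(-1.764642) = 0.863700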